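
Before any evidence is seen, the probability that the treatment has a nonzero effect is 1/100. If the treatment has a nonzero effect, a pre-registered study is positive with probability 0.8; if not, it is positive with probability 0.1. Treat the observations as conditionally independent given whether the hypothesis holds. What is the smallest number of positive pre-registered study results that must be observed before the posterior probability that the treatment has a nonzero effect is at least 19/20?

Prior odds = 0.01/0.99 = 1/99.
Likelihood ratio of a positive = 0.8/0.1 = 8.
Target odds: 0.95 ÷ 0.05 = 19.
Need (1/99) × 8ⁿ ≥ 19, i.e. 8ⁿ ≥ 1881.
8³ = 512 falls short of 1881 but 8⁴ = 4096 reaches it, so n = 4.

4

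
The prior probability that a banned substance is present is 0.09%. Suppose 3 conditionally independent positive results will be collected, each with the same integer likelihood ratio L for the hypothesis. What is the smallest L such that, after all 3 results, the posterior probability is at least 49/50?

38

Prior odds = 0.0009/0.9991 = 9/9991.
Target odds = 0.98/0.02 = 49.
Need L³ ≥ 49 ÷ (9/9991) = 489559/9.
37³ = 50653 < 489559/9 ≤ 54872 = 38³, so L = 38.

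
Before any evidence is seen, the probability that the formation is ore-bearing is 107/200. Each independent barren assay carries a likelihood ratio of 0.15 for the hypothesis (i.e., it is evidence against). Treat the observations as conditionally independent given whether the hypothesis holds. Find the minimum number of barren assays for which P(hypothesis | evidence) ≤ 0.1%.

4

Prior odds: 0.535 ÷ 0.465 = 107/93.
Likelihood ratio per barren assay = 0.15.
Target posterior odds = 0.001/0.999 = 1/999.
Need (107/93) × 0.15ⁿ ≤ 1/999, i.e. 0.15ⁿ ≤ 31/35631.
0.15³ = 0.003375 is still above 31/35631 but 0.15⁴ = 81/160000 is at or below it, so n = 4.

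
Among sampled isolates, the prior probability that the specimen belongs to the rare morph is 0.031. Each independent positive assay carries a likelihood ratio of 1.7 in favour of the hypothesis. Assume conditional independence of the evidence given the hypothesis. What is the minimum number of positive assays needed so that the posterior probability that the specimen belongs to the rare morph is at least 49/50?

14

Prior odds = 0.031/0.969 = 31/969.
Likelihood ratio per positive assay = 1.7.
Target posterior odds = 0.98/0.02 = 49.
Need (31/969) × 1.7ⁿ ≥ 49, i.e. 1.7ⁿ ≥ 47481/31.
1.7¹³ ≈990.458 falls short of 47481/31 but 1.7¹⁴ ≈1683.78 reaches it, so n = 14.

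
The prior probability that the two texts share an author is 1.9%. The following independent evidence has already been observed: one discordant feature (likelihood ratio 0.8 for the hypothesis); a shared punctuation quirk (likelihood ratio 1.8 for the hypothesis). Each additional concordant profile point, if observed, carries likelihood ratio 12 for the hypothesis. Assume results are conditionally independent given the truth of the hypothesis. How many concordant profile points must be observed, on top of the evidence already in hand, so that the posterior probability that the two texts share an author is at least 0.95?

3

Prior odds = 0.019/0.981 = 19/981.
Combined Bayes factor of the evidence already in hand = 0.8 × 1.8 = 1.44.
Odds after that evidence = (19/981) × 1.44 = 76/2725.
Target odds = 0.95/0.05 = 19.
Need 12ⁿ ≥ 19 ÷ (76/2725) = 681.25.
12² = 144 falls short of 681.25 but 12³ = 1728 reaches it, so n = 3.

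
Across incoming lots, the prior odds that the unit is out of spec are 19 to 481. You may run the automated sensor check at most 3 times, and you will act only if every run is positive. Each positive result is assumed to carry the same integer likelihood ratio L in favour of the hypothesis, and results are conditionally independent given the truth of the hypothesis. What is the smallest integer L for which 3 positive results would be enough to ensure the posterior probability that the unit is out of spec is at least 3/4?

5

Prior odds = 19/481.
Target odds = 0.75/0.25 = 3.
Need L³ ≥ 3 ÷ (19/481) = 1443/19.
4³ = 64 < 1443/19 ≤ 125 = 5³, so L = 5.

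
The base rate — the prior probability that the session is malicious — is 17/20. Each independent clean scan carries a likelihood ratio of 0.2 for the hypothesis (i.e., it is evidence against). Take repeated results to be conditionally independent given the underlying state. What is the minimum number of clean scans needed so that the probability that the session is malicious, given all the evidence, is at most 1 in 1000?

6

Prior odds = 0.85/0.15 = 17/3.
Likelihood ratio per clean scan = 0.2.
Target odds: 0.001 ÷ 0.999 = 1/999.
Require 0.2ⁿ ≤ 1/999 ÷ (17/3) = 1/5661.
0.2⁵ = 0.00032 is still above 1/5661 but 0.2⁶ = 1/15625 is at or below it, so n = 6.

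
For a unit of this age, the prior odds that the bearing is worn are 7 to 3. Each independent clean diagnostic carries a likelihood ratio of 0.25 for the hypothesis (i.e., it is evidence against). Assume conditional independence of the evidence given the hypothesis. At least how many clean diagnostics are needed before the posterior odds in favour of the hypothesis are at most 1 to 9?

3

Prior odds = 7/3.
Likelihood ratio per clean diagnostic = 0.25.
Target odds = 1/9.
Require 0.25ⁿ ≤ 1/9 ÷ (7/3) = 1/21.
0.25² = 0.0625 is still above 1/21 but 0.25³ = 0.015625 is at or below it, so n = 3.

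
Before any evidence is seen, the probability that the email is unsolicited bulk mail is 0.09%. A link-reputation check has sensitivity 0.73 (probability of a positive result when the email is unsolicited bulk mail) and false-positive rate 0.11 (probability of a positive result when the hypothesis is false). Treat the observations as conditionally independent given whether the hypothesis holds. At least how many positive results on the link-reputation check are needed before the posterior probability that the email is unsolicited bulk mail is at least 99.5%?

Prior odds = 0.0009/0.9991 = 9/9991.
Likelihood ratio of a positive result = 0.73/0.11 = 73/11.
Target odds: 0.995 ÷ 0.005 = 199.
Need (9/9991) × (73/11)ⁿ ≥ 199, i.e. (73/11)ⁿ ≥ 1988209/9.
(73/11)⁶ ≈85424.2 falls short of 1988209/9 but (73/11)⁷ ≈566906 reaches it, so n = 7.

7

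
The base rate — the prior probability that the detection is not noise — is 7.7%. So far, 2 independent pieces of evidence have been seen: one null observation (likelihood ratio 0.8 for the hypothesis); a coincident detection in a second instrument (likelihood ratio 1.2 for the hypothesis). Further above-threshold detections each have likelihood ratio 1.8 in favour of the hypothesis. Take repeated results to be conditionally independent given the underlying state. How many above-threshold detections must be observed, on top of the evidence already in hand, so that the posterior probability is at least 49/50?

11

Prior odds = 0.077/0.923 = 77/923.
Combined Bayes factor of the evidence already in hand = 0.8 × 1.2 = 0.96.
Odds after that evidence = (77/923) × 0.96 = 1848/23075.
Target odds = 0.98/0.02 = 49.
Need 1.8ⁿ ≥ 49 ÷ (1848/23075) = 161525/264.
1.8¹⁰ ≈357.047 falls short of 161525/264 but 1.8¹¹ ≈642.684 reaches it, so n = 11.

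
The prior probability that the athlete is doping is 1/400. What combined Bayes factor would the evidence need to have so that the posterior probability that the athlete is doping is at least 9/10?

Prior odds = 0.0025/0.9975 = 1/399.
Target odds = 0.9/0.1 = 9.
Required Bayes factor = 9 ÷ (1/399) = 3591.

3591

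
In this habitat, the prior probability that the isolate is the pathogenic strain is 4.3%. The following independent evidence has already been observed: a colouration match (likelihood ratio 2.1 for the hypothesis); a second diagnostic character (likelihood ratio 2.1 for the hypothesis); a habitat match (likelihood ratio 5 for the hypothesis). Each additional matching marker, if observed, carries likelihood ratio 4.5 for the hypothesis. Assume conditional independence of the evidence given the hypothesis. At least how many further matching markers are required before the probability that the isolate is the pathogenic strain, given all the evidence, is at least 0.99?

Prior odds = 0.043/0.957 = 43/957.
Combined Bayes factor of the evidence already in hand = 2.1 × 2.1 × 5 = 22.05.
Odds after that evidence = (43/957) × 22.05 = 6321/6380.
Target odds = 0.99/0.01 = 99.
Need 4.5ⁿ ≥ 99 ÷ (6321/6380) = 210540/2107.
4.5³ = 91.125 falls short of 210540/2107 but 4.5⁴ = 410.0625 reaches it, so n = 4.

4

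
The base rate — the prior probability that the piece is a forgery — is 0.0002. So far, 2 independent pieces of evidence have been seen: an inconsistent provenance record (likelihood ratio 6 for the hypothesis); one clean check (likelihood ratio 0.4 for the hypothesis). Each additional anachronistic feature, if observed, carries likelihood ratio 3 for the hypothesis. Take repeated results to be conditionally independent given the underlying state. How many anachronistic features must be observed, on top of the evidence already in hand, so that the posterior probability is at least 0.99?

Prior odds = 0.0002/0.9998 = 1/4999.
Combined Bayes factor of the evidence already in hand = 6 × 0.4 = 2.4.
Odds after that evidence = (1/4999) × 2.4 = 12/24995.
Target odds = 0.99/0.01 = 99.
Need 3ⁿ ≥ 99 ÷ (12/24995) = 206208.75.
3¹¹ = 177147 falls short of 206208.75 but 3¹² = 531441 reaches it, so n = 12.

12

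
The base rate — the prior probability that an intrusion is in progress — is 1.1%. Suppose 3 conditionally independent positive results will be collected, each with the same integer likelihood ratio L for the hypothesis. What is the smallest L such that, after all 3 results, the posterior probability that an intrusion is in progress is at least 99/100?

Prior odds = 0.011/0.989 = 11/989.
Target odds = 0.99/0.01 = 99.
Need L³ ≥ 99 ÷ (11/989) = 8901.
20³ = 8000 < 8901 ≤ 9261 = 21³, so L = 21.

21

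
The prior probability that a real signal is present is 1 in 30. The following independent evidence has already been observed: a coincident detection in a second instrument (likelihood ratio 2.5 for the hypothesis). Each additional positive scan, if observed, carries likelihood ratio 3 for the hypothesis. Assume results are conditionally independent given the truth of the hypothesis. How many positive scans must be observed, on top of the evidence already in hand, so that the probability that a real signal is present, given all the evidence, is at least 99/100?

Prior odds = (1/30)/(29/30) = 1/29.
Bayes factor of the evidence already in hand = 2.5.
Odds after that evidence = (1/29) × 2.5 = 5/58.
Target odds = 0.99/0.01 = 99.
Need 3ⁿ ≥ 99 ÷ (5/58) = 1148.4.
3⁶ = 729 falls short of 1148.4 but 3⁷ = 2187 reaches it, so n = 7.

7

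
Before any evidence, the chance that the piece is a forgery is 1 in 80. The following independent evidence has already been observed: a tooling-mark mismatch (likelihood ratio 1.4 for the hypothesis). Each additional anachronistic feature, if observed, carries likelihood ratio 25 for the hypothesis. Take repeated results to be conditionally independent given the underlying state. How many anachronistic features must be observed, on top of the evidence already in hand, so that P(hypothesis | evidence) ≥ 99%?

3

Prior odds = 0.0125/0.9875 = 1/79.
Bayes factor of the evidence already in hand = 1.4.
Odds after that evidence = (1/79) × 1.4 = 7/395.
Target odds = 0.99/0.01 = 99.
Need 25ⁿ ≥ 99 ÷ (7/395) = 39105/7.
25² = 625 falls short of 39105/7 but 25³ = 15625 reaches it, so n = 3.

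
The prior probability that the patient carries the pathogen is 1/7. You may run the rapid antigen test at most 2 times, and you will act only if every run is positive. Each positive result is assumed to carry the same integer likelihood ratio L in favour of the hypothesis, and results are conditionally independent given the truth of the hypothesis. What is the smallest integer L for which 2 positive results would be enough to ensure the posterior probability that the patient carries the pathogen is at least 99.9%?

Prior odds = (1/7)/(6/7) = 1/6.
Target odds = 0.999/0.001 = 999.
Need L² ≥ 999 ÷ (1/6) = 5994.
77² = 5929 < 5994 ≤ 6084 = 78², so L = 78.

78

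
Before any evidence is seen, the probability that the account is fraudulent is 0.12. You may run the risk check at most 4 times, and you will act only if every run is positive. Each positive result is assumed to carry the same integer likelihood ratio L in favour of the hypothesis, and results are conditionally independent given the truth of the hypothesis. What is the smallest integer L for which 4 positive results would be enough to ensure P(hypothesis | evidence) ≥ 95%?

Prior odds = 0.12/0.88 = 3/22.
Target odds = 0.95/0.05 = 19.
Need L⁴ ≥ 19 ÷ (3/22) = 418/3.
3⁴ = 81 < 418/3 ≤ 256 = 4⁴, so L = 4.

4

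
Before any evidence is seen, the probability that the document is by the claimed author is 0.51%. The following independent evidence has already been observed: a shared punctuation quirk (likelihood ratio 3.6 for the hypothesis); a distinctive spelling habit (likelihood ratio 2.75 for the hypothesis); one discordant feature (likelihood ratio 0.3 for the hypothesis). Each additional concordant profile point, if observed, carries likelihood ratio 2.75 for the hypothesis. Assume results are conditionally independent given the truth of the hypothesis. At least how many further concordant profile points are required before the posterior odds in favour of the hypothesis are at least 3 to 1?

Prior odds = 0.0051/0.9949 = 51/9949.
Combined Bayes factor of the evidence already in hand = 3.6 × 2.75 × 0.3 = 2.97.
Odds after that evidence = (51/9949) × 2.97 = 15147/994900.
Target odds = 3.
Need 2.75ⁿ ≥ 3 ÷ (15147/994900) = 994900/5049.
2.75⁵ = 161051/1024 falls short of 994900/5049 but 2.75⁶ = 1771561/4096 reaches it, so n = 6.

6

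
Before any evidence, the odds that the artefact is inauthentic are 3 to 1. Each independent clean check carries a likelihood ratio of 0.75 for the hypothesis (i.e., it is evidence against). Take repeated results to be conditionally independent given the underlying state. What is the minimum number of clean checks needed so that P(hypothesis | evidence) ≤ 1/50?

Prior odds = 3.
Likelihood ratio per clean check = 0.75.
Target posterior odds = 0.02/0.98 = 1/49.
Require 0.75ⁿ ≤ 1/49 ÷ 3 = 1/147.
0.75¹⁷ ≈0.00751695 is still above 1/147 but 0.75¹⁸ ≈0.00563771 is at or below it, so n = 18.

18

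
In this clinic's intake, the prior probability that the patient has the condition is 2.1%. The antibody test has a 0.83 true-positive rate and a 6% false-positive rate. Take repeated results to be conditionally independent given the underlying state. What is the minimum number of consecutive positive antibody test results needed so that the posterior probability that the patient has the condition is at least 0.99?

Prior odds = 0.021/0.979 = 21/979.
Likelihood ratio of a positive result = 0.83/0.06 = 83/6.
Target odds: 0.99 ÷ 0.01 = 99.
Require (83/6)ⁿ ≥ 99 ÷ (21/979) = 32307/7.
(83/6)³ = 571787/216 falls short of 32307/7 but (83/6)⁴ = 47458321/1296 reaches it, so n = 4.

4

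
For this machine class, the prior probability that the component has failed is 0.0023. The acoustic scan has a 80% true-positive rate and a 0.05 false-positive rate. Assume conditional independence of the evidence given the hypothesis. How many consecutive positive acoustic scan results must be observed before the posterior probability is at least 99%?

Prior odds: 0.0023 ÷ 0.9977 = 23/9977.
Likelihood ratio of a positive result = 0.8/0.05 = 16.
Target odds: 0.99 ÷ 0.01 = 99.
Require 16ⁿ ≥ 99 ÷ (23/9977) = 987723/23.
16³ = 4096 falls short of 987723/23 but 16⁴ = 65536 reaches it, so n = 4.

4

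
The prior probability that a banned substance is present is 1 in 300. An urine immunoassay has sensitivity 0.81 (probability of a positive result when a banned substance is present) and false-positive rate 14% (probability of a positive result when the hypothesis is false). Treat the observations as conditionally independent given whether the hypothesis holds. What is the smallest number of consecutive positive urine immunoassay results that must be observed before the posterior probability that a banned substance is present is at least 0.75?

4

Prior odds = (1/300)/(299/300) = 1/299.
Likelihood ratio of a positive result = 0.81/0.14 = 81/14.
Target odds: 0.75 ÷ 0.25 = 3.
Require (81/14)ⁿ ≥ 3 ÷ (1/299) = 897.
(81/14)³ = 531441/2744 falls short of 897 but (81/14)⁴ = 43046721/38416 reaches it, so n = 4.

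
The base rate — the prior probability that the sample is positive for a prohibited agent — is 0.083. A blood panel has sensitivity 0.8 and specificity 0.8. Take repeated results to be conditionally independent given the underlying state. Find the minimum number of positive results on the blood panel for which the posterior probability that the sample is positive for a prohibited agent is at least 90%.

4

Prior odds = 0.083/0.917 = 83/917.
False-positive rate = 1 − 0.8 = 0.2; likelihood ratio of a positive = 0.8/0.2 = 4.
Target posterior odds = 0.9/0.1 = 9.
Require 4ⁿ ≥ 9 ÷ (83/917) = 8253/83.
4³ = 64 falls short of 8253/83 but 4⁴ = 256 reaches it, so n = 4.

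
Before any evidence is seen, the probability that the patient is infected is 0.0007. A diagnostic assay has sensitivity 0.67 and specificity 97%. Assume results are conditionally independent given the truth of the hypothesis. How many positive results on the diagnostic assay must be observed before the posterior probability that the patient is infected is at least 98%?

Prior odds = 0.0007/0.9993 = 7/9993.
False-positive rate = 1 − 0.97 = 0.03; likelihood ratio of a positive = 0.67/0.03 = 67/3.
Target odds: 0.98 ÷ 0.02 = 49.
Require (67/3)ⁿ ≥ 49 ÷ (7/9993) = 69951.
(67/3)³ = 300763/27 falls short of 69951 but (67/3)⁴ = 20151121/81 reaches it, so n = 4.

4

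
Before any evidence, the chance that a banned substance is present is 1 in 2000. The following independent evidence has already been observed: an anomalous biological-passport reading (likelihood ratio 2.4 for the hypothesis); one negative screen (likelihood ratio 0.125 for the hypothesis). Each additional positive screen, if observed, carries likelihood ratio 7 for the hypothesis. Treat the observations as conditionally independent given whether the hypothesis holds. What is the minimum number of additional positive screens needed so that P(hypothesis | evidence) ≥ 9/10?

6

Prior odds = 0.0005/0.9995 = 1/1999.
Combined Bayes factor of the evidence already in hand = 2.4 × 0.125 = 0.3.
Odds after that evidence = (1/1999) × 0.3 = 3/19990.
Target odds = 0.9/0.1 = 9.
Need 7ⁿ ≥ 9 ÷ (3/19990) = 59970.
7⁵ = 16807 falls short of 59970 but 7⁶ = 117649 reaches it, so n = 6.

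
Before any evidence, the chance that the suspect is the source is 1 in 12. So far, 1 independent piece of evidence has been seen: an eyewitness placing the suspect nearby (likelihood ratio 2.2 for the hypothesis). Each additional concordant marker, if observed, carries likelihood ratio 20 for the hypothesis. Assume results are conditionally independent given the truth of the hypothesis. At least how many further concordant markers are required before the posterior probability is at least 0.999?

3

Prior odds = (1/12)/(11/12) = 1/11.
Bayes factor of the evidence already in hand = 2.2.
Odds after that evidence = (1/11) × 2.2 = 0.2.
Target odds = 0.999/0.001 = 999.
Need 20ⁿ ≥ 999 ÷ 0.2 = 4995.
20² = 400 falls short of 4995 but 20³ = 8000 reaches it, so n = 3.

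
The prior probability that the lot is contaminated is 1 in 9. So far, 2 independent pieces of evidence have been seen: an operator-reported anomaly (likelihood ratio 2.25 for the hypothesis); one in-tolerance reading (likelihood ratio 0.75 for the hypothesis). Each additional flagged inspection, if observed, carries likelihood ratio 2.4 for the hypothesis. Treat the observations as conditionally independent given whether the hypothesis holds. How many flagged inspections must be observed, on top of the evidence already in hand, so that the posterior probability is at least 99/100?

Prior odds = (1/9)/(8/9) = 0.125.
Combined Bayes factor of the evidence already in hand = 2.25 × 0.75 = 1.6875.
Odds after that evidence = 0.125 × 1.6875 = 0.2109375.
Target odds = 0.99/0.01 = 99.
Need 2.4ⁿ ≥ 99 ÷ 0.2109375 = 1408/3.
2.4⁷ = 35831808/78125 falls short of 1408/3 but 2.4⁸ = 429981696/390625 reaches it, so n = 8.

8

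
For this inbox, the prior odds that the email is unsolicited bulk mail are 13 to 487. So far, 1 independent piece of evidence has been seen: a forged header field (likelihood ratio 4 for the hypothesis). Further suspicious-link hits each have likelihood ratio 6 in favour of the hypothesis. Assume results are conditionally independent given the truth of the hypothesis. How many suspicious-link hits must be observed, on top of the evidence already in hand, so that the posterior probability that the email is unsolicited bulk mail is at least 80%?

Prior odds = 13/487.
Bayes factor of the evidence already in hand = 4.
Odds after that evidence = (13/487) × 4 = 52/487.
Target odds = 0.8/0.2 = 4.
Need 6ⁿ ≥ 4 ÷ (52/487) = 487/13.
6² = 36 falls short of 487/13 but 6³ = 216 reaches it, so n = 3.

3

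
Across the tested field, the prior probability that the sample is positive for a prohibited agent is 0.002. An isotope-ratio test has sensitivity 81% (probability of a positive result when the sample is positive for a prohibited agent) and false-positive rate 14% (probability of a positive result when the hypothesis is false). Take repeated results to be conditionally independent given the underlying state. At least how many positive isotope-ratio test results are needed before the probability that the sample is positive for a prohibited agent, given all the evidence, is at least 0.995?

Prior odds = 0.002/0.998 = 1/499.
Likelihood ratio of a positive result = 0.81/0.14 = 81/14.
Target posterior odds = 0.995/0.005 = 199.
Need (1/499) × (81/14)ⁿ ≥ 199, i.e. (81/14)ⁿ ≥ 99301.
(81/14)⁶ ≈37509.6 falls short of 99301 but (81/14)⁷ ≈217020 reaches it, so n = 7.

7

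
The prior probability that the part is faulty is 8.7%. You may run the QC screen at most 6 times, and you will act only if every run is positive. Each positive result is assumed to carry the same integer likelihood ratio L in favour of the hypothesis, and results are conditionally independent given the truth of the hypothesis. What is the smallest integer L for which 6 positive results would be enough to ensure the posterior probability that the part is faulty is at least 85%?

Prior odds = 0.087/0.913 = 87/913.
Target odds = 0.85/0.15 = 17/3.
Need L⁶ ≥ 17/3 ÷ (87/913) = 15521/261.
1⁶ = 1 < 15521/261 ≤ 64 = 2⁶, so L = 2.

2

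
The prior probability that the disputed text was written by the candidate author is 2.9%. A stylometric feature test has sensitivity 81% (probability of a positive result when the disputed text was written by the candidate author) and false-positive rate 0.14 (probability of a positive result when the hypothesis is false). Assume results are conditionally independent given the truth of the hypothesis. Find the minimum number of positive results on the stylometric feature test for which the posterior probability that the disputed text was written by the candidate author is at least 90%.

4

Prior odds = 0.029/0.971 = 29/971.
Likelihood ratio of a positive result = 0.81/0.14 = 81/14.
Target posterior odds = 0.9/0.1 = 9.
Need (29/971) × (81/14)ⁿ ≥ 9, i.e. (81/14)ⁿ ≥ 8739/29.
(81/14)³ = 531441/2744 falls short of 8739/29 but (81/14)⁴ = 43046721/38416 reaches it, so n = 4.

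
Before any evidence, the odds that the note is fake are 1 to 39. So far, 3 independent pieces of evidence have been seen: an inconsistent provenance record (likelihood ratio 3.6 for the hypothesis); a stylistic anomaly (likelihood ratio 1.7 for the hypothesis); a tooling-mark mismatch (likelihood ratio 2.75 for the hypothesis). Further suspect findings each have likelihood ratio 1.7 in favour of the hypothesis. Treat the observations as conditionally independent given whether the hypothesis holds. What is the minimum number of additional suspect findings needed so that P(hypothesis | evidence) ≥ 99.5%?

Prior odds = 1/39.
Combined Bayes factor of the evidence already in hand = 3.6 × 1.7 × 2.75 = 16.83.
Odds after that evidence = (1/39) × 16.83 = 561/1300.
Target odds = 0.995/0.005 = 199.
Need 1.7ⁿ ≥ 199 ÷ (561/1300) = 258700/561.
1.7¹¹ ≈342.719 falls short of 258700/561 but 1.7¹² ≈582.622 reaches it, so n = 12.

12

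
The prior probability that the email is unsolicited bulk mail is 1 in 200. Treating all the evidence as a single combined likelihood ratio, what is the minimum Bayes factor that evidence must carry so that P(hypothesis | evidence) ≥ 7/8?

Prior odds = 0.005/0.995 = 1/199.
Target odds = 0.875/0.125 = 7.
Required Bayes factor = 7 ÷ (1/199) = 1393.

1393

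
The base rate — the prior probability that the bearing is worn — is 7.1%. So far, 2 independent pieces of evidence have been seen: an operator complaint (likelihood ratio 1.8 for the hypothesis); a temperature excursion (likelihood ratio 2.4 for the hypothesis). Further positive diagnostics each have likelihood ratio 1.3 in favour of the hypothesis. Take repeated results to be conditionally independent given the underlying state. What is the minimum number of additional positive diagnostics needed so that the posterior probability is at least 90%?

Prior odds = 0.071/0.929 = 71/929.
Combined Bayes factor of the evidence already in hand = 1.8 × 2.4 = 4.32.
Odds after that evidence = (71/929) × 4.32 = 7668/23225.
Target odds = 0.9/0.1 = 9.
Need 1.3ⁿ ≥ 9 ÷ (7668/23225) = 23225/852.
1.3¹² ≈23.2981 falls short of 23225/852 but 1.3¹³ ≈30.2875 reaches it, so n = 13.

13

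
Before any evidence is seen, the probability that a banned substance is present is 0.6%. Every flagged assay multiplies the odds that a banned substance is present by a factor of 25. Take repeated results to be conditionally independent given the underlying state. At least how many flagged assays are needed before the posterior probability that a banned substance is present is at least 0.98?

Prior odds = 0.006/0.994 = 3/497.
Likelihood ratio per flagged assay = 25.
Target odds: 0.98 ÷ 0.02 = 49.
Require 25ⁿ ≥ 49 ÷ (3/497) = 24353/3.
25² = 625 falls short of 24353/3 but 25³ = 15625 reaches it, so n = 3.

3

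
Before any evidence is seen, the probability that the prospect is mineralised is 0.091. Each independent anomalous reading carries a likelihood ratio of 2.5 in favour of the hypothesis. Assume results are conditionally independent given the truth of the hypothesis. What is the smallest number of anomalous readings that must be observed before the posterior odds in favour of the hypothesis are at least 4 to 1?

Prior odds = 0.091/0.909 = 91/909.
Likelihood ratio per anomalous reading = 2.5.
Target odds = 4.
Need (91/909) × 2.5ⁿ ≥ 4, i.e. 2.5ⁿ ≥ 3636/91.
2.5⁴ = 39.0625 falls short of 3636/91 but 2.5⁵ = 97.65625 reaches it, so n = 5.

5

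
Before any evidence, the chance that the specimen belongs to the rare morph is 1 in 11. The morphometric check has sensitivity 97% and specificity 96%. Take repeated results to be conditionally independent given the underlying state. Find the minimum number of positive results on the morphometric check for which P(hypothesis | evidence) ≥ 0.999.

Prior odds = (1/11)/(10/11) = 0.1.
False-positive rate = 1 − 0.96 = 0.04; likelihood ratio of a positive = 0.97/0.04 = 24.25.
Target posterior odds = 0.999/0.001 = 999.
Need 0.1 × 24.25ⁿ ≥ 999, i.e. 24.25ⁿ ≥ 9990.
24.25² = 588.0625 falls short of 9990 but 24.25³ = 912673/64 reaches it, so n = 3.

3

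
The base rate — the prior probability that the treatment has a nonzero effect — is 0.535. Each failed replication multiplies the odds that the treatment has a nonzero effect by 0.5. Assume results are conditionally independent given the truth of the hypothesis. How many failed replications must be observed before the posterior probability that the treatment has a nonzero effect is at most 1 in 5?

3

Prior odds = 0.535/0.465 = 107/93.
Likelihood ratio per failed replication = 0.5.
Target posterior odds = 0.2/0.8 = 0.25.
Need (107/93) × 0.5ⁿ ≤ 0.25, i.e. 0.5ⁿ ≤ 93/428.
0.5² = 0.25 is still above 93/428 but 0.5³ = 0.125 is at or below it, so n = 3.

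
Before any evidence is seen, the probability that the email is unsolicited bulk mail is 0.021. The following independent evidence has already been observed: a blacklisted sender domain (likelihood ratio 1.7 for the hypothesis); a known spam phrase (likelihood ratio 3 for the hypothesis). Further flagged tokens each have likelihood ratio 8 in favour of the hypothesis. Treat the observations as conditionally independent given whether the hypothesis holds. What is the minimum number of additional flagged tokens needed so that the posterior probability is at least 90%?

Prior odds = 0.021/0.979 = 21/979.
Combined Bayes factor of the evidence already in hand = 1.7 × 3 = 5.1.
Odds after that evidence = (21/979) × 5.1 = 1071/9790.
Target odds = 0.9/0.1 = 9.
Need 8ⁿ ≥ 9 ÷ (1071/9790) = 9790/119.
8² = 64 falls short of 9790/119 but 8³ = 512 reaches it, so n = 3.

3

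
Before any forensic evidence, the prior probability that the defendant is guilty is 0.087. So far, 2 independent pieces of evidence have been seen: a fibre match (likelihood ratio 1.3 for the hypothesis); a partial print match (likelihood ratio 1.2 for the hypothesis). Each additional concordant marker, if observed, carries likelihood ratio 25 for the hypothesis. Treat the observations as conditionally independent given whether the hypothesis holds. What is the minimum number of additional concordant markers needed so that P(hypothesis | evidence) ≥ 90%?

2

Prior odds = 0.087/0.913 = 87/913.
Combined Bayes factor of the evidence already in hand = 1.3 × 1.2 = 1.56.
Odds after that evidence = (87/913) × 1.56 = 3393/22825.
Target odds = 0.9/0.1 = 9.
Need 25ⁿ ≥ 9 ÷ (3393/22825) = 22825/377.
25¹ = 25 falls short of 22825/377 but 25² = 625 reaches it, so n = 2.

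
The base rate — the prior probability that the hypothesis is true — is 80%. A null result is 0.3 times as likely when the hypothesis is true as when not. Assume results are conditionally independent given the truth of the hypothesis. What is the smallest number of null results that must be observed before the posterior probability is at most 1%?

5

Prior odds = 0.8/0.2 = 4.
Likelihood ratio per null result = 0.3.
Target odds: 0.01 ÷ 0.99 = 1/99.
Require 0.3ⁿ ≤ 1/99 ÷ 4 = 1/396.
0.3⁴ = 0.0081 is still above 1/396 but 0.3⁵ = 243/100000 is at or below it, so n = 5.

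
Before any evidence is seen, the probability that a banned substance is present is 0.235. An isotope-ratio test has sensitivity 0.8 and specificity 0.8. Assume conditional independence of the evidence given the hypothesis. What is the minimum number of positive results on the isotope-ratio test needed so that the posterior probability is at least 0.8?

2

Prior odds: 0.235 ÷ 0.765 = 47/153.
False-positive rate = 1 − 0.8 = 0.2; likelihood ratio of a positive = 0.8/0.2 = 4.
Target odds: 0.8 ÷ 0.2 = 4.
Need (47/153) × 4ⁿ ≥ 4, i.e. 4ⁿ ≥ 612/47.
4¹ = 4 falls short of 612/47 but 4² = 16 reaches it, so n = 2.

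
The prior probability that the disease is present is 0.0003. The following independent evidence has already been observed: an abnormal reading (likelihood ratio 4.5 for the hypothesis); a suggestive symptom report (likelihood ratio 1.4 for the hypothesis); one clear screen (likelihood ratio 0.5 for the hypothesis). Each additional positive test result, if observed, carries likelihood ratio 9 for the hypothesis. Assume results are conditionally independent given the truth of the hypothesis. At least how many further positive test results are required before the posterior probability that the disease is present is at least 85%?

4

Prior odds = 0.0003/0.9997 = 3/9997.
Combined Bayes factor of the evidence already in hand = 4.5 × 1.4 × 0.5 = 3.15.
Odds after that evidence = (3/9997) × 3.15 = 189/199940.
Target odds = 0.85/0.15 = 17/3.
Need 9ⁿ ≥ 17/3 ÷ (189/199940) = 3398980/567.
9³ = 729 falls short of 3398980/567 but 9⁴ = 6561 reaches it, so n = 4.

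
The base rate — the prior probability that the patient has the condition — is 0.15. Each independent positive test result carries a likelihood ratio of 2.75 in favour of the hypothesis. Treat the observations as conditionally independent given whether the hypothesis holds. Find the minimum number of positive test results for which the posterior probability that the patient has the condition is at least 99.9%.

9

Prior odds = 0.15/0.85 = 3/17.
Likelihood ratio per positive test result = 2.75.
Target odds: 0.999 ÷ 0.001 = 999.
Need (3/17) × 2.75ⁿ ≥ 999, i.e. 2.75ⁿ ≥ 5661.
2.75⁸ = 214358881/65536 falls short of 5661 but 2.75⁹ ≈8994.86 reaches it, so n = 9.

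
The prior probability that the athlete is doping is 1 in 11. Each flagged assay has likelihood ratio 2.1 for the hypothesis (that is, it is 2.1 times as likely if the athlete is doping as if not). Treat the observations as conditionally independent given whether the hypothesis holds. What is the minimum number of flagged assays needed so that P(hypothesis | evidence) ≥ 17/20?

Prior odds: (1/11) ÷ (10/11) = 0.1.
Likelihood ratio per flagged assay = 2.1.
Target odds: 0.85 ÷ 0.15 = 17/3.
Require 2.1ⁿ ≥ 17/3 ÷ 0.1 = 170/3.
2.1⁵ = 4084101/100000 falls short of 170/3 but 2.1⁶ = 85766121/1000000 reaches it, so n = 6.

6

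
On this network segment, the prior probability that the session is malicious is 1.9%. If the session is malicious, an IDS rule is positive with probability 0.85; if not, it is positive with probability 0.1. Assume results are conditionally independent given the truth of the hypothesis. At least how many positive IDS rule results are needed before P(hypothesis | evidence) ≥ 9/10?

Prior odds = 0.019/0.981 = 19/981.
Likelihood ratio of a positive = 0.85/0.1 = 8.5.
Target posterior odds = 0.9/0.1 = 9.
Require 8.5ⁿ ≥ 9 ÷ (19/981) = 8829/19.
8.5² = 72.25 falls short of 8829/19 but 8.5³ = 614.125 reaches it, so n = 3.

3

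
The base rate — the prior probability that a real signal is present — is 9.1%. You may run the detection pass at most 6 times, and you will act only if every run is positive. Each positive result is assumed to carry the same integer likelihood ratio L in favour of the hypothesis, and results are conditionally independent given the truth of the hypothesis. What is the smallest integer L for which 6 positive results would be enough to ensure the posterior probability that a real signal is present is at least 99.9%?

5

Prior odds = 0.091/0.909 = 91/909.
Target odds = 0.999/0.001 = 999.
Need L⁶ ≥ 999 ÷ (91/909) = 908091/91.
4⁶ = 4096 < 908091/91 ≤ 15625 = 5⁶, so L = 5.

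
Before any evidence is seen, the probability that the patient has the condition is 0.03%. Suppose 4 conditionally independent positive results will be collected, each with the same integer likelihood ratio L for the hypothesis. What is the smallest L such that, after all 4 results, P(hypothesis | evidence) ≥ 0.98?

Prior odds = 0.0003/0.9997 = 3/9997.
Target odds = 0.98/0.02 = 49.
Need L⁴ ≥ 49 ÷ (3/9997) = 489853/3.
20⁴ = 160000 < 489853/3 ≤ 194481 = 21⁴, so L = 21.

21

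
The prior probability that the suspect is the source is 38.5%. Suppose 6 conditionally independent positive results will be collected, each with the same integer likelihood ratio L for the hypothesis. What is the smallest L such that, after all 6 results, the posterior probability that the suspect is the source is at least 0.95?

Prior odds = 0.385/0.615 = 77/123.
Target odds = 0.95/0.05 = 19.
Need L⁶ ≥ 19 ÷ (77/123) = 2337/77.
1⁶ = 1 < 2337/77 ≤ 64 = 2⁶, so L = 2.

2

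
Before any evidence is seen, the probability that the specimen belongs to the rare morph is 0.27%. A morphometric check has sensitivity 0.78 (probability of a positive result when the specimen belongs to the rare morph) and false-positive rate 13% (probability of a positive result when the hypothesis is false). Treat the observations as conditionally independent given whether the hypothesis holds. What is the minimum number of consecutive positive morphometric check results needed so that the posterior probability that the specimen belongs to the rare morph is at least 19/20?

Prior odds = 0.0027/0.9973 = 27/9973.
Likelihood ratio of a positive result = 0.78/0.13 = 6.
Target posterior odds = 0.95/0.05 = 19.
Need (27/9973) × 6ⁿ ≥ 19, i.e. 6ⁿ ≥ 189487/27.
6⁴ = 1296 falls short of 189487/27 but 6⁵ = 7776 reaches it, so n = 5.

5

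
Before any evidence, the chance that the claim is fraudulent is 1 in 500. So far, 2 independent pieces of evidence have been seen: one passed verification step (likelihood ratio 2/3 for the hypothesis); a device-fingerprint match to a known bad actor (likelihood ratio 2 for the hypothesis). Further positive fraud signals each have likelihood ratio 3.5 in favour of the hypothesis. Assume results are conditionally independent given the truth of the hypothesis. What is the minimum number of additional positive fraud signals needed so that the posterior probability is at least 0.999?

11

Prior odds = 0.002/0.998 = 1/499.
Combined Bayes factor of the evidence already in hand = (2/3) × 2 = 4/3.
Odds after that evidence = (1/499) × 4/3 = 4/1497.
Target odds = 0.999/0.001 = 999.
Need 3.5ⁿ ≥ 999 ÷ (4/1497) = 373875.75.
3.5¹⁰ = 282475249/1024 falls short of 373875.75 but 3.5¹¹ ≈965492 reaches it, so n = 11.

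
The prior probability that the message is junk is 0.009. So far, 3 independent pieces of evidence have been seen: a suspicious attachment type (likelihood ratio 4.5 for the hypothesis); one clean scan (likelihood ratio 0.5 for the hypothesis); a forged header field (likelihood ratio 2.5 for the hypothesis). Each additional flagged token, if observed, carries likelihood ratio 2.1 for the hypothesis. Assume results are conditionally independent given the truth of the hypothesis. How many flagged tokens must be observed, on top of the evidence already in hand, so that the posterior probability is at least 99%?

11

Prior odds = 0.009/0.991 = 9/991.
Combined Bayes factor of the evidence already in hand = 4.5 × 0.5 × 2.5 = 5.625.
Odds after that evidence = (9/991) × 5.625 = 405/7928.
Target odds = 0.99/0.01 = 99.
Need 2.1ⁿ ≥ 99 ÷ (405/7928) = 87208/45.
2.1¹⁰ ≈1667.99 falls short of 87208/45 but 2.1¹¹ ≈3502.78 reaches it, so n = 11.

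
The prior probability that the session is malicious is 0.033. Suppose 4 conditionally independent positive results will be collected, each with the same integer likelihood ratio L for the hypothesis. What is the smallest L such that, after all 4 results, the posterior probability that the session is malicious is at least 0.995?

9

Prior odds = 0.033/0.967 = 33/967.
Target odds = 0.995/0.005 = 199.
Need L⁴ ≥ 199 ÷ (33/967) = 192433/33.
8⁴ = 4096 < 192433/33 ≤ 6561 = 9⁴, so L = 9.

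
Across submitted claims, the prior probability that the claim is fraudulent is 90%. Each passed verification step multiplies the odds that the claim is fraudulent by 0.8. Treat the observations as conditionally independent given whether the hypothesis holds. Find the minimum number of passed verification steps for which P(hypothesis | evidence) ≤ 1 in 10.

Prior odds: 0.9 ÷ 0.1 = 9.
Likelihood ratio per passed verification step = 0.8.
Target odds: 0.1 ÷ 0.9 = 1/9.
Require 0.8ⁿ ≤ 1/9 ÷ 9 = 1/81.
0.8¹⁹ ≈0.0144115 is still above 1/81 but 0.8²⁰ ≈0.0115292 is at or below it, so n = 20.

20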